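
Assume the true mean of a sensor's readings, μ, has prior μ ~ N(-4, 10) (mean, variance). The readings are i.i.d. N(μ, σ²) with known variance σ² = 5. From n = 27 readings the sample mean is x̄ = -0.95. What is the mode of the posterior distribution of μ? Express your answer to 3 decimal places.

μ̂_MAP = -1.005

n = 27, x̄ = -0.95.
For a Normal prior and Normal likelihood with known variance, the posterior is Normal; its mode equals its mean, the precision-weighted average.
Prior precision 1/σ₀² = 1/10 = 0.1; data precision n/σ² = 27/5 = 5.4.
μ̂ = (0.1·(-4) + 5.4·(-0.95)) / (0.1 + 5.4) = (-5.53)/5.5 = -553/550 ≈ -1.005.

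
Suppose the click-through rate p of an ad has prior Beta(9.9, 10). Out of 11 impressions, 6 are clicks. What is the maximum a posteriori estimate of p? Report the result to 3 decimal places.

p̂_MAP = 0.516

Prior: Beta(9.9, 10).
Data: 6 successes in 11 trials. The binomial likelihood contributes p^6(1−p)^5, so the posterior is Beta(9.9+6, 10+5) = Beta(15.9, 15).
For Beta(a, b) with a, b > 1 the mode is (a−1)/(a+b−2) = 14.9/28.9 ≈ 0.516.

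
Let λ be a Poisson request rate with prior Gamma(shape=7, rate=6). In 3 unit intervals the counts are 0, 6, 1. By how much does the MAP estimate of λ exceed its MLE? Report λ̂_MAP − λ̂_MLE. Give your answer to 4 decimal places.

MAP − MLE = -0.8889

Σxᵢ = 7. Posterior is Gamma(14, 9); MAP = (14−1)/9 = 13/9 ≈ 1.44444.
MLE = x̄ = 7/3 ≈ 2.33333.
Difference = 13/9 − 7/3 = -8/9 ≈ -0.8889.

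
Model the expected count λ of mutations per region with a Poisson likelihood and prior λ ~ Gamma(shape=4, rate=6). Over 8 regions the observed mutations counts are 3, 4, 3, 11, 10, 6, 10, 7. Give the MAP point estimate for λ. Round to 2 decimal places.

λ̂_MAP = 4.07

Σxᵢ = 3+4+3+11+10+6+10+7 = 54, with n = 8.
Posterior ∝ λ^3e^(−6λ) · λ^54e^(−8λ) = λ^57e^(−14λ), i.e. Gamma(shape=58, rate=14).
The mode of a Gamma(a, b) with a ≥ 1 (shape–rate) is (a−1)/b = 57/14 ≈ 4.07.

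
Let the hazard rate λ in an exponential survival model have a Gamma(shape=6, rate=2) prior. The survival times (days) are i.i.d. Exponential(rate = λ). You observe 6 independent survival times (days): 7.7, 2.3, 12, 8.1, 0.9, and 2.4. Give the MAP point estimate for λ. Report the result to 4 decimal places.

λ̂_MAP = 0.3107

The Exponential(rate=λ) likelihood is ∝ λ^n e^(−λΣtᵢ). Here n = 6 and Σtᵢ = 7.7 + 2.3 + 12 + 8.1 + 0.9 + 2.4 = 33.4.
Posterior ∝ λ^5e^(−2λ) · λ^6e^(−33.4λ) = λ^11e^(−35.4λ), i.e. Gamma(12, 35.4).
Mode = (a−1)/b = 11/35.4 ≈ 0.3107.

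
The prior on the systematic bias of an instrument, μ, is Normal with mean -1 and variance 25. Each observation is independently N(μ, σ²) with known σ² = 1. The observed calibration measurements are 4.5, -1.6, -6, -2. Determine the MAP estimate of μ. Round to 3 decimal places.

n = 4; x̄ = (4.5 + (-1.6) + (-6) + (-2))/4 = -5.1/4 = -1.275.
For a Normal prior and Normal likelihood with known variance, the posterior is Normal; its mode equals its mean, the precision-weighted average.
Prior precision 1/σ₀² = 1/25 = 0.04; data precision n/σ² = 4/1 = 4.
μ̂ = (0.04·(-1) + 4·(-1.275)) / (0.04 + 4) = (-5.14)/4.04 = -257/202 ≈ -1.272.

μ̂_MAP = -1.272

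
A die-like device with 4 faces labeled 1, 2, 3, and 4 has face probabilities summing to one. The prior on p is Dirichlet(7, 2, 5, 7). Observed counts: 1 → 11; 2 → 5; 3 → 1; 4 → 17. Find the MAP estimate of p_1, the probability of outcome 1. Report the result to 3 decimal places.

The posterior is Dirichlet(αᵢ + nᵢ) = Dirichlet(18, 7, 6, 24).
For a Dirichlet(a₁,…,a_K) with all aᵢ > 1, the mode has j-th component (aⱼ − 1)/(Σaᵢ − K).
Here Σaᵢ = 55 and K = 4, so p_1 = (18 − 1)/(55 − 4) = 17/51 ≈ 0.333.

MAP estimate: 0.333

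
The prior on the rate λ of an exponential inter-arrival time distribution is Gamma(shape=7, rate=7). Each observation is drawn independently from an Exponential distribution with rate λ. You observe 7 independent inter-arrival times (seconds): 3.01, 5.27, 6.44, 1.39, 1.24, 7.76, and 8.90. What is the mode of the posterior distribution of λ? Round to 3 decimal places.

λ̂_MAP = 0.317

The Exponential(rate=λ) likelihood is ∝ λ^n e^(−λΣtᵢ). Here n = 7 and Σtᵢ = 3.01 + 5.27 + 6.44 + 1.39 + 1.24 + 7.76 + 8.90 = 34.01.
Posterior ∝ λ^6e^(−7λ) · λ^7e^(−34.01λ) = λ^13e^(−41.01λ), i.e. Gamma(14, 41.01).
Mode = (a−1)/b = 13/41.01 ≈ 0.317.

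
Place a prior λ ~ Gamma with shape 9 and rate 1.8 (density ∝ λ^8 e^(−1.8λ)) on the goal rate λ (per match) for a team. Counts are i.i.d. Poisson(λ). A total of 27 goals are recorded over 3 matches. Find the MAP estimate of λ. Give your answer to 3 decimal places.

λ̂_MAP = 7.292

Σxᵢ = 27, n = 3.
Posterior ∝ λ^8e^(−1.8λ) · λ^27e^(−3λ) = λ^35e^(−4.8λ), i.e. Gamma(shape=36, rate=4.8).
The mode of a Gamma(a, b) with a ≥ 1 (shape–rate) is (a−1)/b = 35/4.8 ≈ 7.292.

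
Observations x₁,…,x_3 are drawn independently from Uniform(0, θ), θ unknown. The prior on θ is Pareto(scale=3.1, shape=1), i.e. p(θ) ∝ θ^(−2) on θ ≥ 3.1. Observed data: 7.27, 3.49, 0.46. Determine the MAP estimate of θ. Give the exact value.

θ̂_MAP = 7.27

The Uniform(0, θ) likelihood is θ^(−n) for θ ≥ max(xᵢ), zero otherwise. Here max(xᵢ) = 7.27.
Posterior ∝ θ^(−2) · θ^(−3) = θ^(−5) on θ ≥ max(3.1, 7.27) = 7.27.
This density is strictly decreasing in θ, so the posterior mode lies at the lower boundary of the support.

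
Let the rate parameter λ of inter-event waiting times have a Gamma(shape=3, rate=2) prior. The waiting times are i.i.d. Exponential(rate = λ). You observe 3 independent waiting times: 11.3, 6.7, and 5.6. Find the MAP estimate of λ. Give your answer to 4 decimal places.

The Exponential(rate=λ) likelihood is ∝ λ^n e^(−λΣtᵢ). Here n = 3 and Σtᵢ = 11.3 + 6.7 + 5.6 = 23.6.
Posterior ∝ λ^2e^(−2λ) · λ^3e^(−23.6λ) = λ^5e^(−25.6λ), i.e. Gamma(6, 25.6).
Mode = (a−1)/b = 5/25.6 ≈ 0.1953.

λ̂_MAP = 0.1953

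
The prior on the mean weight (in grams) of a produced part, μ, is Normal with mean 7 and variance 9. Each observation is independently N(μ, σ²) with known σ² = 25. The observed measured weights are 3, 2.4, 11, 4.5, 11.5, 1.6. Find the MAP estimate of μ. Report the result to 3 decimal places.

μ̂_MAP = 6.089

n = 6; x̄ = (3 + 2.4 + 11 + 4.5 + 11.5 + 1.6)/6 = 34/6 = 17/3 ≈ 5.6667.
For a Normal prior and Normal likelihood with known variance, the posterior is Normal; its mode equals its mean, the precision-weighted average.
Prior precision 1/σ₀² = 1/9; data precision n/σ² = 6/25 = 0.24.
μ̂ = ((1/9)·7 + 0.24·(17/3)) / (1/9 + 0.24) = (481/225)/(79/225) = 481/79 ≈ 6.089.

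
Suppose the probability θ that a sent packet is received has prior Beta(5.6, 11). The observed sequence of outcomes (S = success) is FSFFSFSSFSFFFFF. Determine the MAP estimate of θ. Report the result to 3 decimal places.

Prior: Beta(5.6, 11).
Data: 5 successes in 15 trials (from the sequence). The binomial likelihood contributes θ^5(1−θ)^10, so the posterior is Beta(5.6+5, 11+10) = Beta(10.6, 21).
For Beta(a, b) with a, b > 1 the mode is (a−1)/(a+b−2) = 9.6/29.6 ≈ 0.324.

θ̂_MAP = 0.324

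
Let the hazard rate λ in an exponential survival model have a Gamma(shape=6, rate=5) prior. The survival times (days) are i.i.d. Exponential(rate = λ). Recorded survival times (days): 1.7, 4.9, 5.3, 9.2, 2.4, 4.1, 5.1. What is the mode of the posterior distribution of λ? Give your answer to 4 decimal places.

λ̂_MAP = 0.3183

The Exponential(rate=λ) likelihood is ∝ λ^n e^(−λΣtᵢ). Here n = 7 and Σtᵢ = 1.7 + 4.9 + 5.3 + 9.2 + 2.4 + 4.1 + 5.1 = 32.7.
Posterior ∝ λ^5e^(−5λ) · λ^7e^(−32.7λ) = λ^12e^(−37.7λ), i.e. Gamma(13, 37.7).
Mode = (a−1)/b = 12/37.7 ≈ 0.3183.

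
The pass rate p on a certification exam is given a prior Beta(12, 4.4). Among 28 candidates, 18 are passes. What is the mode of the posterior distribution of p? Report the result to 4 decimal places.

p̂_MAP = 0.6840

Prior: Beta(12, 4.4).
Data: 18 successes in 28 trials. The binomial likelihood contributes p^18(1−p)^10, so the posterior is Beta(12+18, 4.4+10) = Beta(30, 14.4).
For Beta(a, b) with a, b > 1 the mode is (a−1)/(a+b−2) = 29/42.4 ≈ 0.6840.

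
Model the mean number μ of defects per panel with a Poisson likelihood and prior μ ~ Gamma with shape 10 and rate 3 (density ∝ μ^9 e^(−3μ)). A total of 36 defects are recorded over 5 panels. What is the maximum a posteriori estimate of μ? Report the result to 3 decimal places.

Σxᵢ = 36, n = 5.
Posterior ∝ μ^9e^(−3μ) · μ^36e^(−5μ) = μ^45e^(−8μ), i.e. Gamma(shape=46, rate=8).
The mode of a Gamma(a, b) with a ≥ 1 (shape–rate) is (a−1)/b = 45/8 ≈ 5.625.

μ̂_MAP = 5.625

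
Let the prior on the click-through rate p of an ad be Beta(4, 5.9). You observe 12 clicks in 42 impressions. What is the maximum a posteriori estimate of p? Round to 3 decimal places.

Prior: Beta(4, 5.9).
Data: 12 successes in 42 trials. The binomial likelihood contributes p^12(1−p)^30, so the posterior is Beta(4+12, 5.9+30) = Beta(16, 35.9).
For Beta(a, b) with a, b > 1 the mode is (a−1)/(a+b−2) = 15/49.9 ≈ 0.301.

p̂_MAP = 0.301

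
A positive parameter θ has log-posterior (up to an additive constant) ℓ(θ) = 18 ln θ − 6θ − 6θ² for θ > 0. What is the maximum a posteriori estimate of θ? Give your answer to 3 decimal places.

θ̂_MAP = 1.000

ℓ'(θ) = 18/θ − 6 − 12θ. Setting this to zero and multiplying by θ: 12θ² + 6θ − 18 = 0.
θ = (−6 + √(6² + 4·12·18)) / (2·12) = (−6 + √900) / 24 = (−6 + 30)/24 = 1.
ℓ''(θ) = −18/θ² − 12 < 0, confirming a maximum.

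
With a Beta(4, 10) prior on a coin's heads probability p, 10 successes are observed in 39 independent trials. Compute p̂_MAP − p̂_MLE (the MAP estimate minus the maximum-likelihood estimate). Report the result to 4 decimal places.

MAP − MLE = -0.0015

Posterior is Beta(14, 39); MAP = (14−1)/(53−2) = 13/51 ≈ 0.25490.
MLE ignores the prior: p̂_MLE = k/n = 10/39 ≈ 0.25641.
Difference = 13/51 − 10/39 = -1/663 ≈ -0.0015.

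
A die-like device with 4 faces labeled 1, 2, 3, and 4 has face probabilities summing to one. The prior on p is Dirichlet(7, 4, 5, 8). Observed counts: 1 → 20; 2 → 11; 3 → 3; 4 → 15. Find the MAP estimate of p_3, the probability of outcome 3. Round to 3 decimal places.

The posterior is Dirichlet(αᵢ + nᵢ) = Dirichlet(27, 15, 8, 23).
For a Dirichlet(a₁,…,a_K) with all aᵢ > 1, the mode has j-th component (aⱼ − 1)/(Σaᵢ − K).
Here Σaᵢ = 73 and K = 4, so p_3 = (8 − 1)/(73 − 4) = 7/69 ≈ 0.101.

MAP estimate: 0.101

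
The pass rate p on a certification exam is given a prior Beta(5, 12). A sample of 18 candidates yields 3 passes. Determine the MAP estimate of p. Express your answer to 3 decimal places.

p̂_MAP = 0.212

Prior: Beta(5, 12).
Data: 3 successes in 18 trials. The binomial likelihood contributes p^3(1−p)^15, so the posterior is Beta(5+3, 12+15) = Beta(8, 27).
For Beta(a, b) with a, b > 1 the mode is (a−1)/(a+b−2) = 7/33 ≈ 0.212.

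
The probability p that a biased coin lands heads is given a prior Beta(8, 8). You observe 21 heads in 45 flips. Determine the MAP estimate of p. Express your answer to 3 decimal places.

Prior: Beta(8, 8).
Data: 21 successes in 45 trials. The binomial likelihood contributes p^21(1−p)^24, so the posterior is Beta(8+21, 8+24) = Beta(29, 32).
For Beta(a, b) with a, b > 1 the mode is (a−1)/(a+b−2) = 28/59 ≈ 0.475.

p̂_MAP = 0.475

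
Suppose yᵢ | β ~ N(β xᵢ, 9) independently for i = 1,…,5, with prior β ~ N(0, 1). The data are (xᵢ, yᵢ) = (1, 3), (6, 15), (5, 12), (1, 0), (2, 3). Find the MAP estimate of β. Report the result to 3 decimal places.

log p(β | y) = −Σ(yᵢ − βxᵢ)²/(2·9) − β²/(2·1) + const.
Setting the derivative to zero: Σxᵢ(yᵢ − βxᵢ)/9 − β/1 = 0, so β = Σxᵢyᵢ / (Σxᵢ² + σ²/τ²).
Σxᵢyᵢ = 1·3 + 6·15 + 5·12 + 1·0 + 2·3 = 159; Σxᵢ² = 67; σ²/τ² = 9.
β̂_MAP = 159 / (67 + 9) = 159/76 ≈ 2.092.

β̂_MAP = 2.092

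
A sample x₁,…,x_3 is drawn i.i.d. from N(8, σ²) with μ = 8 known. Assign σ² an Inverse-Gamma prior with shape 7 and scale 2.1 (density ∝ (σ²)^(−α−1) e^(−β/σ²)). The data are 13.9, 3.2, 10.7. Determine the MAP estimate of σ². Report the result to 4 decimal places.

σ̂²_MAP = 3.6495

Sum of squared deviations about the known mean: SS = (13.9−8)² + (3.2−8)² + (10.7−8)² = 65.14.
The Normal likelihood contributes (σ²)^(−n/2) exp(−SS/(2σ²)), so the posterior is Inverse-Gamma(α + n/2, β + SS/2) = Inverse-Gamma(8.5, 34.67).
The mode of Inverse-Gamma(a, b) is b/(a+1) = 34.67/9.5 ≈ 3.6495.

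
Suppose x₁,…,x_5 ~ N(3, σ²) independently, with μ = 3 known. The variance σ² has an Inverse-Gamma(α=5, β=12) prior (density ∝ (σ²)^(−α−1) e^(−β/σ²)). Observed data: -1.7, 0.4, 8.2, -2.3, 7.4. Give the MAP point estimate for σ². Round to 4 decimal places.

Sum of squared deviations about the known mean: SS = (-1.7−3)² + (0.4−3)² + (8.2−3)² + (-2.3−3)² + (7.4−3)² = 103.34.
The Normal likelihood contributes (σ²)^(−n/2) exp(−SS/(2σ²)), so the posterior is Inverse-Gamma(α + n/2, β + SS/2) = Inverse-Gamma(7.5, 63.67).
The mode of Inverse-Gamma(a, b) is b/(a+1) = 63.67/8.5 ≈ 7.4906.

σ̂²_MAP = 7.4906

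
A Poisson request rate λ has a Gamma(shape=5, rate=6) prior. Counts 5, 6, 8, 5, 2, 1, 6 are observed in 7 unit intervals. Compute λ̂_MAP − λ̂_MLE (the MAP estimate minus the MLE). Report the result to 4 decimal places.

Σxᵢ = 33. Posterior is Gamma(38, 13); MAP = (38−1)/13 = 37/13 ≈ 2.84615.
MLE = x̄ = 33/7 ≈ 4.71429.
Difference = 37/13 − 33/7 = -170/91 ≈ -1.8681.

MAP − MLE = -1.8681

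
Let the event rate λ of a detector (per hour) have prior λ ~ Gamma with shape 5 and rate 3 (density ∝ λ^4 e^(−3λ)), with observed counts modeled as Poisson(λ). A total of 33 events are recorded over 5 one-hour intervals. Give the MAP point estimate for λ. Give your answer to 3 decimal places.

Σxᵢ = 33, n = 5.
Posterior ∝ λ^4e^(−3λ) · λ^33e^(−5λ) = λ^37e^(−8λ), i.e. Gamma(shape=38, rate=8).
The mode of a Gamma(a, b) with a ≥ 1 (shape–rate) is (a−1)/b = 37/8 ≈ 4.625.

λ̂_MAP = 4.625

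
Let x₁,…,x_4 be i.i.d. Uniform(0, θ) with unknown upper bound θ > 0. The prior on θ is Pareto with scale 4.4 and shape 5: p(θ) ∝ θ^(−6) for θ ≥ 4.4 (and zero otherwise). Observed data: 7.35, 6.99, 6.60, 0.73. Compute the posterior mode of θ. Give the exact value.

The Uniform(0, θ) likelihood is θ^(−n) for θ ≥ max(xᵢ), zero otherwise. Here max(xᵢ) = 7.35.
Posterior ∝ θ^(−6) · θ^(−4) = θ^(−10) on θ ≥ max(4.4, 7.35) = 7.35.
This density is strictly decreasing in θ, so the posterior mode lies at the lower boundary of the support.

θ̂_MAP = 7.35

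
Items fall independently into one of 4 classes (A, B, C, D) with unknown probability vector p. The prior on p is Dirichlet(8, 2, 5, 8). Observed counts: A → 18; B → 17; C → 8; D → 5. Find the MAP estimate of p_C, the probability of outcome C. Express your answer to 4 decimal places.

The posterior is Dirichlet(αᵢ + nᵢ) = Dirichlet(26, 19, 13, 13).
For a Dirichlet(a₁,…,a_K) with all aᵢ > 1, the mode has j-th component (aⱼ − 1)/(Σaᵢ − K).
Here Σaᵢ = 71 and K = 4, so p_C = (13 − 1)/(71 − 4) = 12/67 ≈ 0.1791.

MAP estimate of p_C = 0.1791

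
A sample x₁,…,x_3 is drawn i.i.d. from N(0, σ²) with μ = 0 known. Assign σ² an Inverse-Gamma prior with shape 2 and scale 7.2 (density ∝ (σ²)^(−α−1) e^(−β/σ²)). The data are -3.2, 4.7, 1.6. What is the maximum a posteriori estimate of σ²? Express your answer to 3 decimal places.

σ̂²_MAP = 5.477

Sum of squared deviations about the known mean: SS = (-3.2−0)² + (4.7−0)² + (1.6−0)² = 34.89.
The Normal likelihood contributes (σ²)^(−n/2) exp(−SS/(2σ²)), so the posterior is Inverse-Gamma(α + n/2, β + SS/2) = Inverse-Gamma(3.5, 24.645).
The mode of Inverse-Gamma(a, b) is b/(a+1) = 24.645/4.5 ≈ 5.477.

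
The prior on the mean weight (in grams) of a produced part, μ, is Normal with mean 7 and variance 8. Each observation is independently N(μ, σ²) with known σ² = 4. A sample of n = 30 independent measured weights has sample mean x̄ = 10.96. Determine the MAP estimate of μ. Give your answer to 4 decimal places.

μ̂_MAP = 10.8951

n = 30, x̄ = 10.96.
For a Normal prior and Normal likelihood with known variance, the posterior is Normal; its mode equals its mean, the precision-weighted average.
Prior precision 1/σ₀² = 1/8 = 0.125; data precision n/σ² = 30/4 = 7.5.
μ̂ = (0.125·7 + 7.5·10.96) / (0.125 + 7.5) = 83.075/7.625 = 3323/305 ≈ 10.8951.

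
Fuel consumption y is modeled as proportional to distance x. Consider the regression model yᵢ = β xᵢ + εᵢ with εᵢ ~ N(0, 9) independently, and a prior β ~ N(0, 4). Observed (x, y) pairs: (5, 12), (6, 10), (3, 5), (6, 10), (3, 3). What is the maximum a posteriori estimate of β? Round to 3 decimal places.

log p(β | y) = −Σ(yᵢ − βxᵢ)²/(2·9) − β²/(2·4) + const.
Setting the derivative to zero: Σxᵢ(yᵢ − βxᵢ)/9 − β/4 = 0, so β = Σxᵢyᵢ / (Σxᵢ² + σ²/τ²).
Σxᵢyᵢ = 5·12 + 6·10 + 3·5 + 6·10 + 3·3 = 204; Σxᵢ² = 115; σ²/τ² = 2.25.
β̂_MAP = 204 / (115 + 2.25) = 204/117.25 ≈ 1.740.

β̂_MAP = 1.740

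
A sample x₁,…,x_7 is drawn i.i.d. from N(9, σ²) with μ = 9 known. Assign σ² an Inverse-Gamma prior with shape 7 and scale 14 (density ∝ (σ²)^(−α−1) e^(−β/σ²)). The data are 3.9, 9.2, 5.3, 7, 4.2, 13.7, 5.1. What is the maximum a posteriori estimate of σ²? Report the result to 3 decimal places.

σ̂²_MAP = 5.743

Sum of squared deviations about the known mean: SS = (3.9−9)² + (9.2−9)² + (5.3−9)² + (7−9)² + (4.2−9)² + (13.7−9)² + (5.1−9)² = 104.08.
The Normal likelihood contributes (σ²)^(−n/2) exp(−SS/(2σ²)), so the posterior is Inverse-Gamma(α + n/2, β + SS/2) = Inverse-Gamma(10.5, 66.04).
The mode of Inverse-Gamma(a, b) is b/(a+1) = 66.04/11.5 ≈ 5.743.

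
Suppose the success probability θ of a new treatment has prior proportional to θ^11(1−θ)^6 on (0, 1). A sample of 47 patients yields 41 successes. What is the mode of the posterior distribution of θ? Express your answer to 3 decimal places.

The prior density ∝ θ^11(1−θ)^6 is the kernel of Beta(12, 7).
Data: 41 successes in 47 trials. The binomial likelihood contributes θ^41(1−θ)^6, so the posterior is Beta(12+41, 7+6) = Beta(53, 13).
For Beta(a, b) with a, b > 1 the mode is (a−1)/(a+b−2) = 52/64 ≈ 0.813.

θ̂_MAP = 0.813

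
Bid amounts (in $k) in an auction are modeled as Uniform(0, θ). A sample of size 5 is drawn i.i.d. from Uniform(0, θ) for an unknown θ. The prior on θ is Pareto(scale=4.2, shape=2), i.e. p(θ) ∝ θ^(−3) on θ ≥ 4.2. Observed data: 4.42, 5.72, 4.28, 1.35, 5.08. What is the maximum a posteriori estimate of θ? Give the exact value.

θ̂_MAP = 5.72

The Uniform(0, θ) likelihood is θ^(−n) for θ ≥ max(xᵢ), zero otherwise. Here max(xᵢ) = 5.72.
Posterior ∝ θ^(−3) · θ^(−5) = θ^(−8) on θ ≥ max(4.2, 5.72) = 5.72.
This density is strictly decreasing in θ, so the posterior mode lies at the lower boundary of the support.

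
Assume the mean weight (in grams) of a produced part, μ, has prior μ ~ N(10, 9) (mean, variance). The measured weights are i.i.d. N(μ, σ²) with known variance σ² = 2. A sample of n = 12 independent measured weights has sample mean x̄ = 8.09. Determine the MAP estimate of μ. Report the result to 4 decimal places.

n = 12, x̄ = 8.09.
For a Normal prior and Normal likelihood with known variance, the posterior is Normal; its mode equals its mean, the precision-weighted average.
Prior precision 1/σ₀² = 1/9; data precision n/σ² = 12/2 = 6.
μ̂ = ((1/9)·10 + 6·8.09) / (1/9 + 6) = (22343/450)/(55/9) = 22343/2750 ≈ 8.1247.

μ̂_MAP = 8.1247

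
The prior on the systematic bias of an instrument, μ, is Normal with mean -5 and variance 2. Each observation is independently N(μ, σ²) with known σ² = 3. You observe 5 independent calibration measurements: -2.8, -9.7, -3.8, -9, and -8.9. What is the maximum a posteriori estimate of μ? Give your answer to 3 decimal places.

n = 5; x̄ = ((-2.8) + (-9.7) + (-3.8) + (-9) + (-8.9))/5 = -34.2/5 = -6.84.
For a Normal prior and Normal likelihood with known variance, the posterior is Normal; its mode equals its mean, the precision-weighted average.
Prior precision 1/σ₀² = 1/2 = 0.5; data precision n/σ² = 5/3.
μ̂ = (0.5·(-5) + (5/3)·(-6.84)) / (0.5 + 5/3) = (-13.9)/(13/6) = -417/65 ≈ -6.415.

μ̂_MAP = -6.415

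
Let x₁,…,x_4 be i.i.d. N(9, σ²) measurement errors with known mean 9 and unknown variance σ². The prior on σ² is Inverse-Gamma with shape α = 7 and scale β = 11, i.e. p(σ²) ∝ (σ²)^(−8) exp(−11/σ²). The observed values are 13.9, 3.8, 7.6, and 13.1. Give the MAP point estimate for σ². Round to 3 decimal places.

Sum of squared deviations about the known mean: SS = (13.9−9)² + (3.8−9)² + (7.6−9)² + (13.1−9)² = 69.82.
The Normal likelihood contributes (σ²)^(−n/2) exp(−SS/(2σ²)), so the posterior is Inverse-Gamma(α + n/2, β + SS/2) = Inverse-Gamma(9, 45.91).
The mode of Inverse-Gamma(a, b) is b/(a+1) = 45.91/10 ≈ 4.591.

σ̂²_MAP = 4.591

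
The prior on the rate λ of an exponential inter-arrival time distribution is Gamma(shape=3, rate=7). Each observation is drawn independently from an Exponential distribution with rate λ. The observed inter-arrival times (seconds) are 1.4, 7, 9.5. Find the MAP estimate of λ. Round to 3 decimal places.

λ̂_MAP = 0.201

The Exponential(rate=λ) likelihood is ∝ λ^n e^(−λΣtᵢ). Here n = 3 and Σtᵢ = 1.4 + 7 + 9.5 = 17.9.
Posterior ∝ λ^2e^(−7λ) · λ^3e^(−17.9λ) = λ^5e^(−24.9λ), i.e. Gamma(6, 24.9).
Mode = (a−1)/b = 5/24.9 ≈ 0.201.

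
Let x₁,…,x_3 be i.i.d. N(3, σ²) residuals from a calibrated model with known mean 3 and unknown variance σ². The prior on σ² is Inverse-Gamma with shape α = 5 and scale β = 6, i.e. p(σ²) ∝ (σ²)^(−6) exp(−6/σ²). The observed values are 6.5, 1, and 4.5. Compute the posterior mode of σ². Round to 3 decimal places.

σ̂²_MAP = 2.033

Sum of squared deviations about the known mean: SS = (6.5−3)² + (1−3)² + (4.5−3)² = 18.5.
The Normal likelihood contributes (σ²)^(−n/2) exp(−SS/(2σ²)), so the posterior is Inverse-Gamma(α + n/2, β + SS/2) = Inverse-Gamma(6.5, 15.25).
The mode of Inverse-Gamma(a, b) is b/(a+1) = 15.25/7.5 ≈ 2.033.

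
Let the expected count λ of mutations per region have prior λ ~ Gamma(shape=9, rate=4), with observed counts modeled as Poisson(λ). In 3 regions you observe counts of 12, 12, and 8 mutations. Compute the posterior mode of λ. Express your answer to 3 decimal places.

λ̂_MAP = 5.714

Σxᵢ = 12+12+8 = 32, with n = 3.
Posterior ∝ λ^8e^(−4λ) · λ^32e^(−3λ) = λ^40e^(−7λ), i.e. Gamma(shape=41, rate=7).
The mode of a Gamma(a, b) with a ≥ 1 (shape–rate) is (a−1)/b = 40/7 ≈ 5.714.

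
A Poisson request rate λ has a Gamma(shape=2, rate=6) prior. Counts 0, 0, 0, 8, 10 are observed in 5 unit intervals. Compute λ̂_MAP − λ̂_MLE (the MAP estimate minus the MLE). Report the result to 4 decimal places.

Σxᵢ = 18. Posterior is Gamma(20, 11); MAP = (20−1)/11 = 19/11 ≈ 1.72727.
MLE = x̄ = 18/5 ≈ 3.60000.
Difference = 19/11 − 18/5 = -103/55 ≈ -1.8727.

MAP − MLE = -1.8727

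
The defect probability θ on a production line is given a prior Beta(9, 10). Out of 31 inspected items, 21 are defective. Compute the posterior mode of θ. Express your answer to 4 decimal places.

Prior: Beta(9, 10).
Data: 21 successes in 31 trials. The binomial likelihood contributes θ^21(1−θ)^10, so the posterior is Beta(9+21, 10+10) = Beta(30, 20).
For Beta(a, b) with a, b > 1 the mode is (a−1)/(a+b−2) = 29/48 ≈ 0.6042.

θ̂_MAP = 0.6042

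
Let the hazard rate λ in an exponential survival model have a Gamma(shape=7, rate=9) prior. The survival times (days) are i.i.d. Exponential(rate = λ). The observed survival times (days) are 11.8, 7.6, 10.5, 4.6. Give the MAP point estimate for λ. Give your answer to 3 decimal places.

The Exponential(rate=λ) likelihood is ∝ λ^n e^(−λΣtᵢ). Here n = 4 and Σtᵢ = 11.8 + 7.6 + 10.5 + 4.6 = 34.5.
Posterior ∝ λ^6e^(−9λ) · λ^4e^(−34.5λ) = λ^10e^(−43.5λ), i.e. Gamma(11, 43.5).
Mode = (a−1)/b = 10/43.5 ≈ 0.230.

λ̂_MAP = 0.230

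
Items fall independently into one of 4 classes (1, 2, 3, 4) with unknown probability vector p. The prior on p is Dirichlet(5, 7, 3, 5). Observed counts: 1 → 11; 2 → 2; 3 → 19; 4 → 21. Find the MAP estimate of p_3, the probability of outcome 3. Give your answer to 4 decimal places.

The posterior is Dirichlet(αᵢ + nᵢ) = Dirichlet(16, 9, 22, 26).
For a Dirichlet(a₁,…,a_K) with all aᵢ > 1, the mode has j-th component (aⱼ − 1)/(Σaᵢ − K).
Here Σaᵢ = 73 and K = 4, so p_3 = (22 − 1)/(73 − 4) = 21/69 ≈ 0.3043.

MAP estimate: 0.3043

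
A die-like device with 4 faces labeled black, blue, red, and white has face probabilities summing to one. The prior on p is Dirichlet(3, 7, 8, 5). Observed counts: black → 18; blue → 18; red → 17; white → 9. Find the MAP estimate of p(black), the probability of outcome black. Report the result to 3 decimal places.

MAP estimate of p(black) = 0.247

The posterior is Dirichlet(αᵢ + nᵢ) = Dirichlet(21, 25, 25, 14).
For a Dirichlet(a₁,…,a_K) with all aᵢ > 1, the mode has j-th component (aⱼ − 1)/(Σaᵢ − K).
Here Σaᵢ = 85 and K = 4, so p(black) = (21 − 1)/(85 − 4) = 20/81 ≈ 0.247.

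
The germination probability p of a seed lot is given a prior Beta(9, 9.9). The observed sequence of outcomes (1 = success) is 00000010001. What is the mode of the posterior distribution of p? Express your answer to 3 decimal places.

Prior: Beta(9, 9.9).
Data: 2 successes in 11 trials (from the sequence). The binomial likelihood contributes p^2(1−p)^9, so the posterior is Beta(9+2, 9.9+9) = Beta(11, 18.9).
For Beta(a, b) with a, b > 1 the mode is (a−1)/(a+b−2) = 10/27.9 ≈ 0.358.

p̂_MAP = 0.358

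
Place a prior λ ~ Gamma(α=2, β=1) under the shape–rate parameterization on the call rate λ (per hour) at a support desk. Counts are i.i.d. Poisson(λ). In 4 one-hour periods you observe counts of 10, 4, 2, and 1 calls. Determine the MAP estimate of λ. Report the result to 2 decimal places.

Σxᵢ = 10+4+2+1 = 17, with n = 4.
Posterior ∝ λe^(−1λ) · λ^17e^(−4λ) = λ^18e^(−5λ), i.e. Gamma(shape=19, rate=5).
The mode of a Gamma(a, b) with a ≥ 1 (shape–rate) is (a−1)/b = 18/5 ≈ 3.60.

λ̂_MAP = 3.60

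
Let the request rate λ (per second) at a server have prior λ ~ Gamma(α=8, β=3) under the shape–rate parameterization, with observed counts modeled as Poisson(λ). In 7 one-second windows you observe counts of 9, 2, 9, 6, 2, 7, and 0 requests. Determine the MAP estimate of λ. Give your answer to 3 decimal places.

Σxᵢ = 9+2+9+6+2+7+0 = 35, with n = 7.
Posterior ∝ λ^7e^(−3λ) · λ^35e^(−7λ) = λ^42e^(−10λ), i.e. Gamma(shape=43, rate=10).
The mode of a Gamma(a, b) with a ≥ 1 (shape–rate) is (a−1)/b = 42/10 ≈ 4.200.

λ̂_MAP = 4.200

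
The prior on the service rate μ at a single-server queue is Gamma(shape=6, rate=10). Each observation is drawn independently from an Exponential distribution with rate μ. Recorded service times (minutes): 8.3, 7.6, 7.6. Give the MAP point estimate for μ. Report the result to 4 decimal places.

The Exponential(rate=μ) likelihood is ∝ μ^n e^(−μΣtᵢ). Here n = 3 and Σtᵢ = 8.3 + 7.6 + 7.6 = 23.5.
Posterior ∝ μ^5e^(−10μ) · μ^3e^(−23.5μ) = μ^8e^(−33.5μ), i.e. Gamma(9, 33.5).
Mode = (a−1)/b = 8/33.5 ≈ 0.2388.

μ̂_MAP = 0.2388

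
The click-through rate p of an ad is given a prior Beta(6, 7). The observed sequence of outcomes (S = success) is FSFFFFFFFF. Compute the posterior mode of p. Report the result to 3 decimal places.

p̂_MAP = 0.286

Prior: Beta(6, 7).
Data: 1 success in 10 trials (from the sequence). The binomial likelihood contributes p(1−p)^9, so the posterior is Beta(6+1, 7+9) = Beta(7, 16).
For Beta(a, b) with a, b > 1 the mode is (a−1)/(a+b−2) = 6/21 ≈ 0.286.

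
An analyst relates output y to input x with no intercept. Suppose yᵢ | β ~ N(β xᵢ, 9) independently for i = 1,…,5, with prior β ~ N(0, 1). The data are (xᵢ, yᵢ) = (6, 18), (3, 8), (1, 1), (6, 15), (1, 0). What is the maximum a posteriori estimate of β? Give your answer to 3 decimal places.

log p(β | y) = −Σ(yᵢ − βxᵢ)²/(2·9) − β²/(2·1) + const.
Setting the derivative to zero: Σxᵢ(yᵢ − βxᵢ)/9 − β/1 = 0, so β = Σxᵢyᵢ / (Σxᵢ² + σ²/τ²).
Σxᵢyᵢ = 6·18 + 3·8 + 1·1 + 6·15 + 1·0 = 223; Σxᵢ² = 83; σ²/τ² = 9.
β̂_MAP = 223 / (83 + 9) = 223/92 ≈ 2.424.

β̂_MAP = 2.424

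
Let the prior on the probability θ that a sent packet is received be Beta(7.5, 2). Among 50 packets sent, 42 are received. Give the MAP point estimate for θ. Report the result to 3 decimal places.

Prior: Beta(7.5, 2).
Data: 42 successes in 50 trials. The binomial likelihood contributes θ^42(1−θ)^8, so the posterior is Beta(7.5+42, 2+8) = Beta(49.5, 10).
For Beta(a, b) with a, b > 1 the mode is (a−1)/(a+b−2) = 48.5/57.5 ≈ 0.843.

θ̂_MAP = 0.843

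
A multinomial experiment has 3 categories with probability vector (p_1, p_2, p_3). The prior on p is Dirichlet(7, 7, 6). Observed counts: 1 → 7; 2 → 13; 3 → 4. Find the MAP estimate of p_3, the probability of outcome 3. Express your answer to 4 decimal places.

MAP estimate: 0.2195

The posterior is Dirichlet(αᵢ + nᵢ) = Dirichlet(14, 20, 10).
For a Dirichlet(a₁,…,a_K) with all aᵢ > 1, the mode has j-th component (aⱼ − 1)/(Σaᵢ − K).
Here Σaᵢ = 44 and K = 3, so p_3 = (10 − 1)/(44 − 3) = 9/41 ≈ 0.2195.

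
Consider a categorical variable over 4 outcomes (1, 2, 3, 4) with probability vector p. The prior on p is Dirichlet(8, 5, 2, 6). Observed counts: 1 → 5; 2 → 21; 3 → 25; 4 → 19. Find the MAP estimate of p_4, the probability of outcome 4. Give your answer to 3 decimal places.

MAP estimate: 0.276

The posterior is Dirichlet(αᵢ + nᵢ) = Dirichlet(13, 26, 27, 25).
For a Dirichlet(a₁,…,a_K) with all aᵢ > 1, the mode has j-th component (aⱼ − 1)/(Σaᵢ − K).
Here Σaᵢ = 91 and K = 4, so p_4 = (25 − 1)/(91 − 4) = 24/87 ≈ 0.276.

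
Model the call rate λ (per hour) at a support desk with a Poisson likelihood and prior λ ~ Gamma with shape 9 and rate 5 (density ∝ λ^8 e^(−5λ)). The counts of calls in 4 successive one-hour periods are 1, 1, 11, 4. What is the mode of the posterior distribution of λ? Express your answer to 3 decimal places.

Σxᵢ = 1+1+11+4 = 17, with n = 4.
Posterior ∝ λ^8e^(−5λ) · λ^17e^(−4λ) = λ^25e^(−9λ), i.e. Gamma(shape=26, rate=9).
The mode of a Gamma(a, b) with a ≥ 1 (shape–rate) is (a−1)/b = 25/9 ≈ 2.778.

λ̂_MAP = 2.778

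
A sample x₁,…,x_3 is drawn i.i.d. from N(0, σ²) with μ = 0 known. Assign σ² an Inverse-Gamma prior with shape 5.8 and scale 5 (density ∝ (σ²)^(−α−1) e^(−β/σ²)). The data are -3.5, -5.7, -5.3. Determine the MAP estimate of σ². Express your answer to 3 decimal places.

σ̂²_MAP = 4.990

Sum of squared deviations about the known mean: SS = (-3.5−0)² + (-5.7−0)² + (-5.3−0)² = 72.83.
The Normal likelihood contributes (σ²)^(−n/2) exp(−SS/(2σ²)), so the posterior is Inverse-Gamma(α + n/2, β + SS/2) = Inverse-Gamma(7.3, 41.415).
The mode of Inverse-Gamma(a, b) is b/(a+1) = 41.415/8.3 ≈ 4.990.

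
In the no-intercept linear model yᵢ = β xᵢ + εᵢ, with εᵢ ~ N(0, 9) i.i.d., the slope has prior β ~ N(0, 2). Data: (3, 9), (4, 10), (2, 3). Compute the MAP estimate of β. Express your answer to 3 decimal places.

β̂_MAP = 2.179

log p(β | y) = −Σ(yᵢ − βxᵢ)²/(2·9) − β²/(2·2) + const.
Setting the derivative to zero: Σxᵢ(yᵢ − βxᵢ)/9 − β/2 = 0, so β = Σxᵢyᵢ / (Σxᵢ² + σ²/τ²).
Σxᵢyᵢ = 3·9 + 4·10 + 2·3 = 73; Σxᵢ² = 29; σ²/τ² = 4.5.
β̂_MAP = 73 / (29 + 4.5) = 73/33.5 ≈ 2.179.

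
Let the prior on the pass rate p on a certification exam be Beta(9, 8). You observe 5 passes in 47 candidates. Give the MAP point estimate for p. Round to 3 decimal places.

Prior: Beta(9, 8).
Data: 5 successes in 47 trials. The binomial likelihood contributes p^5(1−p)^42, so the posterior is Beta(9+5, 8+42) = Beta(14, 50).
For Beta(a, b) with a, b > 1 the mode is (a−1)/(a+b−2) = 13/62 ≈ 0.210.

p̂_MAP = 0.210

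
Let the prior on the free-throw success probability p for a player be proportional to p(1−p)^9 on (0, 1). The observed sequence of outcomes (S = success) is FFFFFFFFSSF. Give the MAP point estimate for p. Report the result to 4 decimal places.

p̂_MAP = 0.1429

The prior density ∝ p(1−p)^9 is the kernel of Beta(2, 10).
Data: 2 successes in 11 trials (from the sequence). The binomial likelihood contributes p^2(1−p)^9, so the posterior is Beta(2+2, 10+9) = Beta(4, 19).
For Beta(a, b) with a, b > 1 the mode is (a−1)/(a+b−2) = 3/21 ≈ 0.1429.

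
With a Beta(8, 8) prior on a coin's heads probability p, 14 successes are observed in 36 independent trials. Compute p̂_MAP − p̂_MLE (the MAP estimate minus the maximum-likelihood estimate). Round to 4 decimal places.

MAP − MLE = 0.0311

Posterior is Beta(22, 30); MAP = (22−1)/(52−2) = 21/50 ≈ 0.42000.
MLE ignores the prior: p̂_MLE = k/n = 14/36 ≈ 0.38889.
Difference = 21/50 − 14/36 = 7/225 ≈ 0.0311.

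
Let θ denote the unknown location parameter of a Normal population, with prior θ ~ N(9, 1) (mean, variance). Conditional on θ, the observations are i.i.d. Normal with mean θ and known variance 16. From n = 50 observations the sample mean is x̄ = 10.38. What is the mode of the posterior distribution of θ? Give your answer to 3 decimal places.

n = 50, x̄ = 10.38.
For a Normal prior and Normal likelihood with known variance, the posterior is Normal; its mode equals its mean, the precision-weighted average.
Prior precision 1/σ₀² = 1/1 = 1; data precision n/σ² = 50/16 = 3.125.
θ̂ = (1·9 + 3.125·10.38) / (1 + 3.125) = 41.4375/4.125 = 221/22 ≈ 10.045.

θ̂_MAP = 10.045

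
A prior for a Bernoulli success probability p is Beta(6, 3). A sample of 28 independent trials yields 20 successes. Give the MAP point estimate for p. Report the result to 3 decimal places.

p̂_MAP = 0.714

Prior: Beta(6, 3).
Data: 20 successes in 28 trials. The binomial likelihood contributes p^20(1−p)^8, so the posterior is Beta(6+20, 3+8) = Beta(26, 11).
For Beta(a, b) with a, b > 1 the mode is (a−1)/(a+b−2) = 25/35 ≈ 0.714.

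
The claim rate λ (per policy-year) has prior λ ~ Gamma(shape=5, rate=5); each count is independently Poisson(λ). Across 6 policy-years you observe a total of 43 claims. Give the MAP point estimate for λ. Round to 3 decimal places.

λ̂_MAP = 4.273

Σxᵢ = 43, n = 6.
Posterior ∝ λ^4e^(−5λ) · λ^43e^(−6λ) = λ^47e^(−11λ), i.e. Gamma(shape=48, rate=11).
The mode of a Gamma(a, b) with a ≥ 1 (shape–rate) is (a−1)/b = 47/11 ≈ 4.273.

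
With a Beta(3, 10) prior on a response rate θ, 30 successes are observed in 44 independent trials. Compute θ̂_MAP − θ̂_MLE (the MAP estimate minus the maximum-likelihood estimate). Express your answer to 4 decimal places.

MAP − MLE = -0.1000

Posterior is Beta(33, 24); MAP = (33−1)/(57−2) = 32/55 ≈ 0.58182.
MLE ignores the prior: θ̂_MLE = k/n = 30/44 ≈ 0.68182.
Difference = 32/55 − 30/44 = -1/10 ≈ -0.1000.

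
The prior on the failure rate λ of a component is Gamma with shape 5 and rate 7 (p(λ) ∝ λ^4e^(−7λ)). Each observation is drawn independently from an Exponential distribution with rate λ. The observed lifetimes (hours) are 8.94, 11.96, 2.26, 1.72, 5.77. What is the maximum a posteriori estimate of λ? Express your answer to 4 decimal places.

λ̂_MAP = 0.2390

The Exponential(rate=λ) likelihood is ∝ λ^n e^(−λΣtᵢ). Here n = 5 and Σtᵢ = 8.94 + 11.96 + 2.26 + 1.72 + 5.77 = 30.65.
Posterior ∝ λ^4e^(−7λ) · λ^5e^(−30.65λ) = λ^9e^(−37.65λ), i.e. Gamma(10, 37.65).
Mode = (a−1)/b = 9/37.65 ≈ 0.2390.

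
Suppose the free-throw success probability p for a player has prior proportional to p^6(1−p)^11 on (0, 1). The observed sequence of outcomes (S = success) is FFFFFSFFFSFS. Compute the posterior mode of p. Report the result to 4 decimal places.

p̂_MAP = 0.3103

The prior density ∝ p^6(1−p)^11 is the kernel of Beta(7, 12).
Data: 3 successes in 12 trials (from the sequence). The binomial likelihood contributes p^3(1−p)^9, so the posterior is Beta(7+3, 12+9) = Beta(10, 21).
For Beta(a, b) with a, b > 1 the mode is (a−1)/(a+b−2) = 9/29 ≈ 0.3103.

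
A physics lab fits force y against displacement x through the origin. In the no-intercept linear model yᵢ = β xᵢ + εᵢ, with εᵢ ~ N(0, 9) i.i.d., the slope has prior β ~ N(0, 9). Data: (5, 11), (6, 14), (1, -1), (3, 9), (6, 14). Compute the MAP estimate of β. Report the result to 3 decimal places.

β̂_MAP = 2.306

log p(β | y) = −Σ(yᵢ − βxᵢ)²/(2·9) − β²/(2·9) + const.
Setting the derivative to zero: Σxᵢ(yᵢ − βxᵢ)/9 − β/9 = 0, so β = Σxᵢyᵢ / (Σxᵢ² + σ²/τ²).
Σxᵢyᵢ = 5·11 + 6·14 + 1·(-1) + 3·9 + 6·14 = 249; Σxᵢ² = 107; σ²/τ² = 1.
β̂_MAP = 249 / (107 + 1) = 249/108 ≈ 2.306.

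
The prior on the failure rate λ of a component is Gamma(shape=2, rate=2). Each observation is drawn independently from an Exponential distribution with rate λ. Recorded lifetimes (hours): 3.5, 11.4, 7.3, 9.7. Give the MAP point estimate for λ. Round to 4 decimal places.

λ̂_MAP = 0.1475

The Exponential(rate=λ) likelihood is ∝ λ^n e^(−λΣtᵢ). Here n = 4 and Σtᵢ = 3.5 + 11.4 + 7.3 + 9.7 = 31.9.
Posterior ∝ λe^(−2λ) · λ^4e^(−31.9λ) = λ^5e^(−33.9λ), i.e. Gamma(6, 33.9).
Mode = (a−1)/b = 5/33.9 ≈ 0.1475.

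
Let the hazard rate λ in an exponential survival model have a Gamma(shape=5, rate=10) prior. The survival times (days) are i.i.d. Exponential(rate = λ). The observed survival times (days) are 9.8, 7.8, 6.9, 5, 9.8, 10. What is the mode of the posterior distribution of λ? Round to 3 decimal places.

λ̂_MAP = 0.169

The Exponential(rate=λ) likelihood is ∝ λ^n e^(−λΣtᵢ). Here n = 6 and Σtᵢ = 9.8 + 7.8 + 6.9 + 5 + 9.8 + 10 = 49.3.
Posterior ∝ λ^4e^(−10λ) · λ^6e^(−49.3λ) = λ^10e^(−59.3λ), i.e. Gamma(11, 59.3).
Mode = (a−1)/b = 10/59.3 ≈ 0.169.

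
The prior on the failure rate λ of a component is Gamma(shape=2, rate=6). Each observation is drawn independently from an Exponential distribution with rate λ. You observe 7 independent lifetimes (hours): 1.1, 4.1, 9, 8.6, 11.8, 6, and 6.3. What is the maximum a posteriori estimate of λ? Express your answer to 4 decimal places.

The Exponential(rate=λ) likelihood is ∝ λ^n e^(−λΣtᵢ). Here n = 7 and Σtᵢ = 1.1 + 4.1 + 9 + 8.6 + 11.8 + 6 + 6.3 = 46.9.
Posterior ∝ λe^(−6λ) · λ^7e^(−46.9λ) = λ^8e^(−52.9λ), i.e. Gamma(9, 52.9).
Mode = (a−1)/b = 8/52.9 ≈ 0.1512.

λ̂_MAP = 0.1512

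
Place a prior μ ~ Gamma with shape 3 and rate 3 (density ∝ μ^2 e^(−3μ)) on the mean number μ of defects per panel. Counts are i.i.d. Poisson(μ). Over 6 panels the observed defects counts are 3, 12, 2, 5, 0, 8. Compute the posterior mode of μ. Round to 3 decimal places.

μ̂_MAP = 3.556

Σxᵢ = 3+12+2+5+0+8 = 30, with n = 6.
Posterior ∝ μ^2e^(−3μ) · μ^30e^(−6μ) = μ^32e^(−9μ), i.e. Gamma(shape=33, rate=9).
The mode of a Gamma(a, b) with a ≥ 1 (shape–rate) is (a−1)/b = 32/9 ≈ 3.556.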